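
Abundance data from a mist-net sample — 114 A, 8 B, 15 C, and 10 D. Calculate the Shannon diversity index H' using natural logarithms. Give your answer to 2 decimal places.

Total N = 114+8+15+10 = 147, so the proportions are 0.7755, 0.0544, 0.102, 0.068 (working shown to 4 dp, full precision carried).
Each pᵢ ln pᵢ term: 0.7755×(-0.2542)=-0.1972, 0.0544×(-2.9110)=-0.1584, 0.102×(-2.2824)=-0.2329, 0.068×(-2.6878)=-0.1828.
Sum = -0.7713, so H' = 0.77.

0.77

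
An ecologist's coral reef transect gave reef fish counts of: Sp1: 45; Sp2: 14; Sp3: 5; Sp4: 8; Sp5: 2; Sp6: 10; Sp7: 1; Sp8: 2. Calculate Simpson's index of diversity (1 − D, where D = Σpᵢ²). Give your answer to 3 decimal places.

Total N = 45+14+5+8+2+10+1+2 = 87, so the proportions are 0.51724, 0.16092, 0.05747, 0.09195, 0.02299, 0.11494, 0.01149, 0.02299 (working shown to 5 dp, full precision carried).
D = 0.51724² + 0.16092² + 0.05747² + 0.09195² + 0.02299² + 0.11494² + 0.01149² + 0.02299² = 0.26754 + 0.02590 + 0.00330 + 0.00846 + 0.00053 + 0.01321 + 0.00013 + 0.00053 = 0.31959.
So 1 − D = 0.68041, i.e. 0.680 to 3 decimal places.

0.680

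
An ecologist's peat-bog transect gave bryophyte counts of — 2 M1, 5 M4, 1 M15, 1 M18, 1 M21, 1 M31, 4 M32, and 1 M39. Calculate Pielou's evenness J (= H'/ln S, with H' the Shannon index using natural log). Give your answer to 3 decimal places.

Total N = 2+5+1+1+1+1+4+1 = 16, so the proportions are 0.125, 0.3125, 0.0625, 0.0625, 0.0625, 0.0625, 0.25, 0.0625 (working shown to 5 dp, full precision carried).
H' = −Σ pᵢ ln pᵢ = −((-0.25993) + (-0.36348) + (-0.17329) + (-0.17329) + (-0.17329) + (-0.17329) + (-0.34657) + (-0.17329)) = 1.83642.
With S = 8 species, ln S = 2.07944, so J = 1.83642/2.07944 = 0.88313, i.e. 0.883 to 3 decimal places.

0.883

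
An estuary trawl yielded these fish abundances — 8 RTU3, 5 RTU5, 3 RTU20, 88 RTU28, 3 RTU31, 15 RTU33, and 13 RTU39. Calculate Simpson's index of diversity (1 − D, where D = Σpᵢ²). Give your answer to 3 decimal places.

Total N = 8+5+3+88+3+15+13 = 135, so the proportions are 0.05926, 0.03704, 0.02222, 0.65185, 0.02222, 0.11111, 0.0963 (working shown to 5 dp, full precision carried).
D = 0.05926² + 0.03704² + 0.02222² + 0.65185² + 0.02222² + 0.11111² + 0.0963² = 0.00351 + 0.00137 + 0.00049 + 0.42491 + 0.00049 + 0.01235 + 0.00927 = 0.45240.
So 1 − D = 0.54760, i.e. 0.548 to 3 decimal places.

0.548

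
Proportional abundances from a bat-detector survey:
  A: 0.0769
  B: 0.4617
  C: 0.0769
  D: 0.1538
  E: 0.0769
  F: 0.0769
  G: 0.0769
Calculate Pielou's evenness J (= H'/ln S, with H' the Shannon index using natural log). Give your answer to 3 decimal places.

0.838

H' = −Σ pᵢ ln pᵢ = −((-0.19727) + (-0.35682) + (-0.19727) + (-0.28793) + (-0.19727) + (-0.19727) + (-0.19727)) = 1.63109 (working shown to 5 dp, full precision carried).
With S = 7 species, ln S = 1.94591, so J = 1.63109/1.94591 = 0.83821, i.e. 0.838 to 3 decimal places.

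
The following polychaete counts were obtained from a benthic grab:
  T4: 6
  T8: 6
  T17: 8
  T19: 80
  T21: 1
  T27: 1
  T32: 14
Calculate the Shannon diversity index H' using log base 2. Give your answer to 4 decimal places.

1.5642

Total N = 6+6+8+80+1+1+14 = 116, so the proportions are 0.051724, 0.051724, 0.068966, 0.689655, 0.008621, 0.008621, 0.12069 (working shown to 6 dp, full precision carried).
Each pᵢ log₂ pᵢ term: 0.051724×(-4.273018)=-0.221018, 0.051724×(-4.273018)=-0.221018, 0.068966×(-3.857981)=-0.266068, 0.689655×(-0.536053)=-0.369692, 0.008621×(-6.857981)=-0.059121, 0.008621×(-6.857981)=-0.059121, 0.12069×(-3.050626)=-0.368179.
Sum = -1.564216, so H' = 1.5642.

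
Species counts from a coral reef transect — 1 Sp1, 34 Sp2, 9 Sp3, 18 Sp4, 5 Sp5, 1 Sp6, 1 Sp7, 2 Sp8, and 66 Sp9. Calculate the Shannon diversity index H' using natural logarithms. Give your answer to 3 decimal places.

Total N = 1+34+9+18+5+1+1+2+66 = 137, so the proportions are 0.0073, 0.24818, 0.06569, 0.13139, 0.0365, 0.0073, 0.0073, 0.0146, 0.48175 (working shown to 5 dp, full precision carried).
Each pᵢ ln pᵢ term: 0.0073×(-4.91998)=-0.03591, 0.24818×(-1.39362)=-0.34586, 0.06569×(-2.72276)=-0.17887, 0.13139×(-2.02961)=-0.26666, 0.0365×(-3.31054)=-0.12082, 0.0073×(-4.91998)=-0.03591, 0.0073×(-4.91998)=-0.03591, 0.0146×(-4.22683)=-0.06171, 0.48175×(-0.73033)=-0.35184.
Sum = -1.43349, so H' = 1.433.

1.433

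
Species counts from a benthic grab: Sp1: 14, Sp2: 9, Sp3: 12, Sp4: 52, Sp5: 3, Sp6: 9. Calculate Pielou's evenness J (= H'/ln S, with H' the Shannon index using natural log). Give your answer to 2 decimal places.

Total N = 14+9+12+52+3+9 = 99, so the proportions are 0.1414, 0.0909, 0.1212, 0.5253, 0.0303, 0.0909 (working shown to 4 dp, full precision carried).
H' = −Σ pᵢ ln pᵢ = −((-0.2766) + (-0.2180) + (-0.2558) + (-0.3382) + (-0.1060) + (-0.2180)) = 1.4125.
With S = 6 species, ln S = 1.7918, so J = 1.4125/1.7918 = 0.7883, i.e. 0.79 to 2 decimal places.

0.79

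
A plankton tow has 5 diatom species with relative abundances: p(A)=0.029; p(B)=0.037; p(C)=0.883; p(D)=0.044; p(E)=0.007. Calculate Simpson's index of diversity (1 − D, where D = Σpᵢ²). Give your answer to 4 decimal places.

0.2161

D = 0.029² + 0.037² + 0.883² + 0.044² + 0.007² = 0.000841 + 0.001369 + 0.779689 + 0.001936 + 0.000049 = 0.783884 (working shown to 6 dp, full precision carried).
So 1 − D = 0.216116, i.e. 0.2161 to 4 decimal places.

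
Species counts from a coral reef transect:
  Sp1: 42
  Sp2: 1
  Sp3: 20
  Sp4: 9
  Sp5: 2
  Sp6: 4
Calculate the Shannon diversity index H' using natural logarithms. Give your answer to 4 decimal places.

Total N = 42+1+20+9+2+4 = 78, so the proportions are 0.538462, 0.012821, 0.25641, 0.115385, 0.025641, 0.051282 (working shown to 6 dp, full precision carried).
Each pᵢ ln pᵢ term: 0.538462×(-0.619039)=-0.333329, 0.012821×(-4.356709)=-0.055855, 0.25641×(-1.360977)=-0.348968, 0.115385×(-2.159484)=-0.249171, 0.025641×(-3.663562)=-0.093937, 0.051282×(-2.970414)=-0.152329.
Sum = -1.233590, so H' = 1.2336.

1.2336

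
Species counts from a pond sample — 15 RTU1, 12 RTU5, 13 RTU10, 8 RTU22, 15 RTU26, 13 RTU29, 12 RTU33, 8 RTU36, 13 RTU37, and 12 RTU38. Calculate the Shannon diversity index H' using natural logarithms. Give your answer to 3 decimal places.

2.283

Total N = 15+12+13+8+15+13+12+8+13+12 = 121, so the proportions are 0.12397, 0.09917, 0.10744, 0.06612, 0.12397, 0.10744, 0.09917, 0.06612, 0.10744, 0.09917 (working shown to 5 dp, full precision carried).
Each pᵢ ln pᵢ term: 0.12397×(-2.08774)=-0.25881, 0.09917×(-2.31088)=-0.22918, 0.10744×(-2.23084)=-0.23968, 0.06612×(-2.71635)=-0.17959, 0.12397×(-2.08774)=-0.25881, 0.10744×(-2.23084)=-0.23968, 0.09917×(-2.31088)=-0.22918, 0.06612×(-2.71635)=-0.17959, 0.10744×(-2.23084)=-0.23968, 0.09917×(-2.31088)=-0.22918.
Sum = -2.28338, so H' = 2.283.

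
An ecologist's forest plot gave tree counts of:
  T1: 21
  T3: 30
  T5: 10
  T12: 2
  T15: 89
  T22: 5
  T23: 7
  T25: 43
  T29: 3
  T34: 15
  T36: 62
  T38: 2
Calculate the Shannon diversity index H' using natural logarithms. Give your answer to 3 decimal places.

1.949

Total N = 21+30+10+2+89+5+7+43+3+15+62+2 = 289, so the proportions are 0.07266, 0.10381, 0.0346, 0.00692, 0.30796, 0.0173, 0.02422, 0.14879, 0.01038, 0.0519, 0.21453, 0.00692 (working shown to 5 dp, full precision carried).
Each pᵢ ln pᵢ term: 0.07266×(-2.62190)=-0.19052, 0.10381×(-2.26523)=-0.23514, 0.0346×(-3.36384)=-0.11640, 0.00692×(-4.97328)=-0.03442, 0.30796×(-1.17779)=-0.36271, 0.0173×(-4.05699)=-0.07019, 0.02422×(-3.72052)=-0.09012, 0.14879×(-1.90523)=-0.28348, 0.01038×(-4.56781)=-0.04742, 0.0519×(-2.95838)=-0.15355, 0.21453×(-1.53929)=-0.33023, 0.00692×(-4.97328)=-0.03442.
Sum = -1.94858, so H' = 1.949.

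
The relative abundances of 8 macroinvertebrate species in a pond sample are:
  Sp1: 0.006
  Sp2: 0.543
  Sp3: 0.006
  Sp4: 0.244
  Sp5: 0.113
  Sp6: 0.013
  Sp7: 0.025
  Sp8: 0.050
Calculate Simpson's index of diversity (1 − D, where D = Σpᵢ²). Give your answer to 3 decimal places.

0.629

D = 0.006² + 0.543² + 0.006² + 0.244² + 0.113² + 0.013² + 0.025² + 0.05² = 0.00004 + 0.29485 + 0.00004 + 0.05954 + 0.01277 + 0.00017 + 0.00063 + 0.00250 = 0.37052 (working shown to 5 dp, full precision carried).
So 1 − D = 0.62948, i.e. 0.629 to 3 decimal places.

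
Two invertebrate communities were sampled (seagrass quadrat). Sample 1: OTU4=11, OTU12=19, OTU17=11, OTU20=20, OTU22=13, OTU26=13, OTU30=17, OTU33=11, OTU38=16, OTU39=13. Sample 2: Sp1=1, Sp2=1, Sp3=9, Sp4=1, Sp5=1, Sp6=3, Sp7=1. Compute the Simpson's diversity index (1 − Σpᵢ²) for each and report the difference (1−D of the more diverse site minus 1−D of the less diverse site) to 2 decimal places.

Sample 1: N=144, proportions 0.0764, 0.1319, 0.0764, 0.1389, 0.0903, 0.0903, 0.1181, 0.0764, 0.1111, 0.0903, giving 1−D = 0.8951 (working shown to 4 dp, full precision carried).
Sample 2: N=17, proportions 0.0588, 0.0588, 0.5294, 0.0588, 0.0588, 0.1765, 0.0588, giving 1−D = 0.6713.
Difference = |0.8951 − 0.6713| = 0.2238, i.e. 0.22 to 2 decimal places.

0.22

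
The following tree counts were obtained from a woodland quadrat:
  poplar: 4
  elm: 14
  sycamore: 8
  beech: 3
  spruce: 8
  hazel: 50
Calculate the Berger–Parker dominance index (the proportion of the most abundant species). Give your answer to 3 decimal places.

Total N = 4+14+8+3+8+50 = 87, so the proportions are 0.04598, 0.16092, 0.09195, 0.03448, 0.09195, 0.57471 (working shown to 5 dp, full precision carried).
The largest proportion is 0.57471, i.e. d = 0.575 to 3 decimal places.

0.575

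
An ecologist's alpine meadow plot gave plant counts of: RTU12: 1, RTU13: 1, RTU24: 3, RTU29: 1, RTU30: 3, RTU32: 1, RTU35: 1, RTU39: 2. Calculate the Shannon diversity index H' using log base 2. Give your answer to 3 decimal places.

Total N = 1+1+3+1+3+1+1+2 = 13, so the proportions are 0.07692, 0.07692, 0.23077, 0.07692, 0.23077, 0.07692, 0.07692, 0.15385 (working shown to 5 dp, full precision carried).
Each pᵢ log₂ pᵢ term: 0.07692×(-3.70044)=-0.28465, 0.07692×(-3.70044)=-0.28465, 0.23077×(-2.11548)=-0.48819, 0.07692×(-3.70044)=-0.28465, 0.23077×(-2.11548)=-0.48819, 0.07692×(-3.70044)=-0.28465, 0.07692×(-3.70044)=-0.28465, 0.15385×(-2.70044)=-0.41545.
Sum = -2.81507, so H' = 2.815.

2.815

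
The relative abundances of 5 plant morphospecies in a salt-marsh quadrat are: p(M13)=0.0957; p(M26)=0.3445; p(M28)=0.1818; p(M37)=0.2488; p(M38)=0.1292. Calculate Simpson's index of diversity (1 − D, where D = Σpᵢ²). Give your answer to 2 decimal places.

D = 0.0957² + 0.3445² + 0.1818² + 0.2488² + 0.1292² = 0.0092 + 0.1187 + 0.0331 + 0.0619 + 0.0167 = 0.2395 (working shown to 4 dp, full precision carried).
So 1 − D = 0.7605, i.e. 0.76 to 2 decimal places.

0.76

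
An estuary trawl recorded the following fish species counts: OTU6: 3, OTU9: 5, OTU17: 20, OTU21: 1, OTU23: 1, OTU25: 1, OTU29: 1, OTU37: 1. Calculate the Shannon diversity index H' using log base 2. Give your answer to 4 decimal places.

1.9291

Total N = 3+5+20+1+1+1+1+1 = 33, so the proportions are 0.090909, 0.151515, 0.606061, 0.030303, 0.030303, 0.030303, 0.030303, 0.030303 (working shown to 6 dp, full precision carried).
Each pᵢ log₂ pᵢ term: 0.090909×(-3.459432)=-0.314494, 0.151515×(-2.722466)=-0.412495, 0.606061×(-0.722466)=-0.437858, 0.030303×(-5.044394)=-0.152860, 0.030303×(-5.044394)=-0.152860, 0.030303×(-5.044394)=-0.152860, 0.030303×(-5.044394)=-0.152860, 0.030303×(-5.044394)=-0.152860.
Sum = -1.929149, so H' = 1.9291.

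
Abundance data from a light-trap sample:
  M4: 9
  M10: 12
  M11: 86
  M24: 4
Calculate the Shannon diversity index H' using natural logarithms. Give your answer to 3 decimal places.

Total N = 9+12+86+4 = 111, so the proportions are 0.08108, 0.10811, 0.77477, 0.03604 (working shown to 5 dp, full precision carried).
Each pᵢ ln pᵢ term: 0.08108×(-2.51231)=-0.20370, 0.10811×(-2.22462)=-0.24050, 0.77477×(-0.25518)=-0.19771, 0.03604×(-3.32324)=-0.11976.
Sum = -0.76167, so H' = 0.762.

0.762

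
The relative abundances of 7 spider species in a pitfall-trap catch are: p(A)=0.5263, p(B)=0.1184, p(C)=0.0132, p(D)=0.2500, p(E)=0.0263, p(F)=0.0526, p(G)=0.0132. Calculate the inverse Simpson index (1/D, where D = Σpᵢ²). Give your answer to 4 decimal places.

D = 0.5263² + 0.1184² + 0.0132² + 0.25² + 0.0263² + 0.0526² + 0.0132² = 0.2769917 + 0.0140186 + 0.0001742 + 0.0625000 + 0.0006917 + 0.0027668 + 0.0001742 = 0.3573172 (working shown to 7 dp, full precision carried).
So 1/D = 2.798634, i.e. 2.7986 to 4 decimal places.

2.7986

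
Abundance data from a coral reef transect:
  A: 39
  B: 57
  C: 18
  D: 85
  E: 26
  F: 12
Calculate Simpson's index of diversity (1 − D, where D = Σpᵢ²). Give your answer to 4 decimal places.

Total N = 39+57+18+85+26+12 = 237, so the proportions are 0.164557, 0.240506, 0.075949, 0.35865, 0.109705, 0.050633 (working shown to 6 dp, full precision carried).
D = 0.164557² + 0.240506² + 0.075949² + 0.35865² + 0.109705² + 0.050633² = 0.027079 + 0.057843 + 0.005768 + 0.128630 + 0.012035 + 0.002564 = 0.233919.
So 1 − D = 0.766081, i.e. 0.7661 to 4 decimal places.

0.7661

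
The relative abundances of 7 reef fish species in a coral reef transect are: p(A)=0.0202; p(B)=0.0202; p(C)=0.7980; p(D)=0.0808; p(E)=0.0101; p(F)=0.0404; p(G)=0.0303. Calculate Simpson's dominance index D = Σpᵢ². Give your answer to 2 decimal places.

0.65

D = 0.0202² + 0.0202² + 0.798² + 0.0808² + 0.0101² + 0.0404² + 0.0303² = 0.0004 + 0.0004 + 0.6368 + 0.0065 + 0.0001 + 0.0016 + 0.0009 = 0.6468 (working shown to 4 dp, full precision carried).
To 2 decimal places, D = 0.65.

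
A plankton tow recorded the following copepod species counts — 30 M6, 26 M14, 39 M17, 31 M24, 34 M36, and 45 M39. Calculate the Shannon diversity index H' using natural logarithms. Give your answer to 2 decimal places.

1.78

Total N = 30+26+39+31+34+45 = 205, so the proportions are 0.1463, 0.1268, 0.1902, 0.1512, 0.1659, 0.2195 (working shown to 4 dp, full precision carried).
Each pᵢ ln pᵢ term: 0.1463×(-1.9218)=-0.2812, 0.1268×(-2.0649)=-0.2619, 0.1902×(-1.6594)=-0.3157, 0.1512×(-1.8890)=-0.2857, 0.1659×(-1.7966)=-0.2980, 0.2195×(-1.5163)=-0.3329.
Sum = -1.7753, so H' = 1.78.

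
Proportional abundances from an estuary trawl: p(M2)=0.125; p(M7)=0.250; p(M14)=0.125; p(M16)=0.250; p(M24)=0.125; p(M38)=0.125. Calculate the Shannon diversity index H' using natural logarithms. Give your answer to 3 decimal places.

1.733

Each pᵢ ln pᵢ term (working shown to 5 dp, full precision carried): 0.125×(-2.07944)=-0.25993, 0.25×(-1.38629)=-0.34657, 0.125×(-2.07944)=-0.25993, 0.25×(-1.38629)=-0.34657, 0.125×(-2.07944)=-0.25993, 0.125×(-2.07944)=-0.25993.
Sum = -1.73287, so H' = 1.733.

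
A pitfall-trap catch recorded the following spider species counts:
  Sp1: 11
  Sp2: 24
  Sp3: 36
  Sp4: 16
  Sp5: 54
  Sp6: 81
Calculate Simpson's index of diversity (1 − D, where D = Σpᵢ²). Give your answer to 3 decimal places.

0.762

Total N = 11+24+36+16+54+81 = 222, so the proportions are 0.04955, 0.10811, 0.16216, 0.07207, 0.24324, 0.36486 (working shown to 5 dp, full precision carried).
D = 0.04955² + 0.10811² + 0.16216² + 0.07207² + 0.24324² + 0.36486² = 0.00246 + 0.01169 + 0.02630 + 0.00519 + 0.05917 + 0.13313 = 0.23793.
So 1 − D = 0.76207, i.e. 0.762 to 3 decimal places.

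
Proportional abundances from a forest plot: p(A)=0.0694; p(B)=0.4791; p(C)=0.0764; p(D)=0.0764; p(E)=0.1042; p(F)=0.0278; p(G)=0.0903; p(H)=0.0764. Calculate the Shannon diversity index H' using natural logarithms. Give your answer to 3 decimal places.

Each pᵢ ln pᵢ term (working shown to 5 dp, full precision carried): 0.0694×(-2.66787)=-0.18515, 0.4791×(-0.73585)=-0.35254, 0.0764×(-2.57177)=-0.19648, 0.0764×(-2.57177)=-0.19648, 0.1042×(-2.26144)=-0.23564, 0.0278×(-3.58272)=-0.09960, 0.0903×(-2.40462)=-0.21714, 0.0764×(-2.57177)=-0.19648.
Sum = -1.67952, so H' = 1.680.

1.680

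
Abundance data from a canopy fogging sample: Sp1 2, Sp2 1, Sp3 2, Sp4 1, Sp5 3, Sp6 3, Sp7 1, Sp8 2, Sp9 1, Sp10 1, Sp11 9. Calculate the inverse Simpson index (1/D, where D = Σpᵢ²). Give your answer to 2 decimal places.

5.83

Total N = 2+1+2+1+3+3+1+2+1+1+9 = 26, so the proportions are 0.076923, 0.038462, 0.076923, 0.038462, 0.115385, 0.115385, 0.038462, 0.076923, 0.038462, 0.038462, 0.346154 (working shown to 6 dp, full precision carried).
D = 0.076923² + 0.038462² + 0.076923² + 0.038462² + 0.115385² + 0.115385² + 0.038462² + 0.076923² + 0.038462² + 0.038462² + 0.346154² = 0.005917 + 0.001479 + 0.005917 + 0.001479 + 0.013314 + 0.013314 + 0.001479 + 0.005917 + 0.001479 + 0.001479 + 0.119822 = 0.171598.
So 1/D = 5.8276, i.e. 5.83 to 2 decimal places.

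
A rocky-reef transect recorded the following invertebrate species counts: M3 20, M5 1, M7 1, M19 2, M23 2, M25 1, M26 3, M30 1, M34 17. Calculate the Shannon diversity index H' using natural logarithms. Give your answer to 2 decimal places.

Total N = 20+1+1+2+2+1+3+1+17 = 48, so the proportions are 0.4167, 0.0208, 0.0208, 0.0417, 0.0417, 0.0208, 0.0625, 0.0208, 0.3542 (working shown to 4 dp, full precision carried).
Each pᵢ ln pᵢ term: 0.4167×(-0.8755)=-0.3648, 0.0208×(-3.8712)=-0.0807, 0.0208×(-3.8712)=-0.0807, 0.0417×(-3.1781)=-0.1324, 0.0417×(-3.1781)=-0.1324, 0.0208×(-3.8712)=-0.0807, 0.0625×(-2.7726)=-0.1733, 0.0208×(-3.8712)=-0.0807, 0.3542×(-1.0380)=-0.3676.
Sum = -1.4931, so H' = 1.49.

1.49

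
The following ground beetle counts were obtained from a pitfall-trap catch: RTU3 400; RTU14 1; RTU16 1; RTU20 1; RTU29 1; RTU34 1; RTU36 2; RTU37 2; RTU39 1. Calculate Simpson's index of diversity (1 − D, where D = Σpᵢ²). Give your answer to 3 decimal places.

0.048

Total N = 400+1+1+1+1+1+2+2+1 = 410, so the proportions are 0.97561, 0.00244, 0.00244, 0.00244, 0.00244, 0.00244, 0.00488, 0.00488, 0.00244 (working shown to 5 dp, full precision carried).
D = 0.97561² + 0.00244² + 0.00244² + 0.00244² + 0.00244² + 0.00244² + 0.00488² + 0.00488² + 0.00244² = 0.95181 + 0.00001 + 0.00001 + 0.00001 + 0.00001 + 0.00001 + 0.00002 + 0.00002 + 0.00001 = 0.95190.
So 1 − D = 0.04810, i.e. 0.048 to 3 decimal places.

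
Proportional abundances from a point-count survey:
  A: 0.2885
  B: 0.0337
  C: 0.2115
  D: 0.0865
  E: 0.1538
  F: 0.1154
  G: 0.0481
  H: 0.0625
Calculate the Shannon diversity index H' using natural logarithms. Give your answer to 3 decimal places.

1.870

Each pᵢ ln pᵢ term (working shown to 5 dp, full precision carried): 0.2885×(-1.24306)=-0.35862, 0.0337×(-3.39026)=-0.11425, 0.2115×(-1.55353)=-0.32857, 0.0865×(-2.44761)=-0.21172, 0.1538×(-1.87210)=-0.28793, 0.1154×(-2.15935)=-0.24919, 0.0481×(-3.03447)=-0.14596, 0.0625×(-2.77259)=-0.17329.
Sum = -1.86953, so H' = 1.870.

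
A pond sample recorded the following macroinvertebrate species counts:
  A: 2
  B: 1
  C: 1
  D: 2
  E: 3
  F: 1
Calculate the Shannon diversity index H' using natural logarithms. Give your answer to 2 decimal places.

1.70

Total N = 2+1+1+2+3+1 = 10, so the proportions are 0.2, 0.1, 0.1, 0.2, 0.3, 0.1 (working shown to 4 dp, full precision carried).
Each pᵢ ln pᵢ term: 0.2×(-1.6094)=-0.3219, 0.1×(-2.3026)=-0.2303, 0.1×(-2.3026)=-0.2303, 0.2×(-1.6094)=-0.3219, 0.3×(-1.2040)=-0.3612, 0.1×(-2.3026)=-0.2303.
Sum = -1.6957, so H' = 1.70.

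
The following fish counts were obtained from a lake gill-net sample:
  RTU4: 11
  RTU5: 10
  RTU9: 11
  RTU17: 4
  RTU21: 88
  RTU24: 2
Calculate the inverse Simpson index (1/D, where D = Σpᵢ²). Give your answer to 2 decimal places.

1.96

Total N = 11+10+11+4+88+2 = 126, so the proportions are 0.0873, 0.07937, 0.0873, 0.03175, 0.69841, 0.01587 (working shown to 5 dp, full precision carried).
D = 0.0873² + 0.07937² + 0.0873² + 0.03175² + 0.69841² + 0.01587² = 0.00762 + 0.00630 + 0.00762 + 0.00101 + 0.48778 + 0.00025 = 0.51058.
So 1/D = 1.9585, i.e. 1.96 to 2 decimal places.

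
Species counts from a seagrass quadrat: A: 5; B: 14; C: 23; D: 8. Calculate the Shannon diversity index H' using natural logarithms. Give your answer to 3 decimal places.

1.237

Total N = 5+14+23+8 = 50, so the proportions are 0.1, 0.28, 0.46, 0.16 (working shown to 5 dp, full precision carried).
Each pᵢ ln pᵢ term: 0.1×(-2.30259)=-0.23026, 0.28×(-1.27297)=-0.35643, 0.46×(-0.77653)=-0.35720, 0.16×(-1.83258)=-0.29321.
Sum = -1.23711, so H' = 1.237.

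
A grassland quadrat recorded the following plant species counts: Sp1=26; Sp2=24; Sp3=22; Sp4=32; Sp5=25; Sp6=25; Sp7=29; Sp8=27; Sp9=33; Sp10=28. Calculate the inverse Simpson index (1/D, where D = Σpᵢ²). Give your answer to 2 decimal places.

9.85

Total N = 26+24+22+32+25+25+29+27+33+28 = 271, so the proportions are 0.095941, 0.088561, 0.081181, 0.118081, 0.092251, 0.092251, 0.107011, 0.099631, 0.121771, 0.103321 (working shown to 6 dp, full precision carried).
D = 0.095941² + 0.088561² + 0.081181² + 0.118081² + 0.092251² + 0.092251² + 0.107011² + 0.099631² + 0.121771² + 0.103321² = 0.009205 + 0.007843 + 0.006590 + 0.013943 + 0.008510 + 0.008510 + 0.011451 + 0.009926 + 0.014828 + 0.010675 = 0.101483.
So 1/D = 9.8539, i.e. 9.85 to 2 decimal places.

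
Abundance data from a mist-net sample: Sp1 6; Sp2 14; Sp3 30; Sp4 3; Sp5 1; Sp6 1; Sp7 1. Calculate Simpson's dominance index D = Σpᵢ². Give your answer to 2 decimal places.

Total N = 6+14+30+3+1+1+1 = 56, so the proportions are 0.1071, 0.25, 0.5357, 0.0536, 0.0179, 0.0179, 0.0179 (working shown to 4 dp, full precision carried).
D = 0.1071² + 0.25² + 0.5357² + 0.0536² + 0.0179² + 0.0179² + 0.0179² = 0.0115 + 0.0625 + 0.2870 + 0.0029 + 0.0003 + 0.0003 + 0.0003 = 0.3648.
To 2 decimal places, D = 0.36.

0.36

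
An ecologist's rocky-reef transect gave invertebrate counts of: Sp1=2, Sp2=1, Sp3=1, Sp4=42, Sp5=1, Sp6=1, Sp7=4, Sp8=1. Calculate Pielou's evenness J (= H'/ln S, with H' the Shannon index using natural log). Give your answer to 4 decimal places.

0.4220

Total N = 2+1+1+42+1+1+4+1 = 53, so the proportions are 0.037736, 0.018868, 0.018868, 0.792453, 0.018868, 0.018868, 0.075472, 0.018868 (working shown to 6 dp, full precision carried).
H' = −Σ pᵢ ln pᵢ = −((-0.123666) + (-0.074911) + (-0.074911) + (-0.184342) + (-0.074911) + (-0.074911) + (-0.195019) + (-0.074911)) = 0.877583.
With S = 8 species, ln S = 2.079442, so J = 0.877583/2.079442 = 0.422028, i.e. 0.4220 to 4 decimal places.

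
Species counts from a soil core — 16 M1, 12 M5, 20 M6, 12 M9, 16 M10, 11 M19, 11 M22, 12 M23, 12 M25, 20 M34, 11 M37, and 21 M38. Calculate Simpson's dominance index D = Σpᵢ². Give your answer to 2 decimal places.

Total N = 16+12+20+12+16+11+11+12+12+20+11+21 = 174, so the proportions are 0.092, 0.069, 0.1149, 0.069, 0.092, 0.0632, 0.0632, 0.069, 0.069, 0.1149, 0.0632, 0.1207 (working shown to 4 dp, full precision carried).
D = 0.092² + 0.069² + 0.1149² + 0.069² + 0.092² + 0.0632² + 0.0632² + 0.069² + 0.069² + 0.1149² + 0.0632² + 0.1207² = 0.0085 + 0.0048 + 0.0132 + 0.0048 + 0.0085 + 0.0040 + 0.0040 + 0.0048 + 0.0048 + 0.0132 + 0.0040 + 0.0146 = 0.0889.
To 2 decimal places, D = 0.09.

0.09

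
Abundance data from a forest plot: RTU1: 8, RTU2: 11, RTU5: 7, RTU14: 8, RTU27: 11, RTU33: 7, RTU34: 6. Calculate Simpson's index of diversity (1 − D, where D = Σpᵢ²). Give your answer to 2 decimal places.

Total N = 8+11+7+8+11+7+6 = 58, so the proportions are 0.1379, 0.1897, 0.1207, 0.1379, 0.1897, 0.1207, 0.1034 (working shown to 4 dp, full precision carried).
D = 0.1379² + 0.1897² + 0.1207² + 0.1379² + 0.1897² + 0.1207² + 0.1034² = 0.0190 + 0.0360 + 0.0146 + 0.0190 + 0.0360 + 0.0146 + 0.0107 = 0.1498.
So 1 − D = 0.8502, i.e. 0.85 to 2 decimal places.

0.85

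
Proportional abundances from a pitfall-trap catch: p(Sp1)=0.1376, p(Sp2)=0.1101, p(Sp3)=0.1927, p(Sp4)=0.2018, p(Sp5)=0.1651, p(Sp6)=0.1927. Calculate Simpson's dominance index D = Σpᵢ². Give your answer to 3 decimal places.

0.173

D = 0.1376² + 0.1101² + 0.1927² + 0.2018² + 0.1651² + 0.1927² = 0.01893 + 0.01212 + 0.03713 + 0.04072 + 0.02726 + 0.03713 = 0.17330 (working shown to 5 dp, full precision carried).
To 3 decimal places, D = 0.173.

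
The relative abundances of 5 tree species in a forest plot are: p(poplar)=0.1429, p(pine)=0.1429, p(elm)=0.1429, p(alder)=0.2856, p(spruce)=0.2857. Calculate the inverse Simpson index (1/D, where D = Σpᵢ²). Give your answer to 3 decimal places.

4.455

D = 0.1429² + 0.1429² + 0.1429² + 0.2856² + 0.2857² = 0.0204204 + 0.0204204 + 0.0204204 + 0.0815674 + 0.0816245 = 0.2244531 (working shown to 7 dp, full precision carried).
So 1/D = 4.45527, i.e. 4.455 to 3 decimal places.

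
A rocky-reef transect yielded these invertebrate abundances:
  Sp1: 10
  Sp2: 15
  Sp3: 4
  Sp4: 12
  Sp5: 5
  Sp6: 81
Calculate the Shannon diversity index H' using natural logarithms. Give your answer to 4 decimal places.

Total N = 10+15+4+12+5+81 = 127, so the proportions are 0.07874, 0.11811, 0.031496, 0.094488, 0.03937, 0.637795 (working shown to 6 dp, full precision carried).
Each pᵢ ln pᵢ term: 0.07874×(-2.541602)=-0.200126, 0.11811×(-2.136137)=-0.252300, 0.031496×(-3.457893)=-0.108910, 0.094488×(-2.359280)=-0.222924, 0.03937×(-3.234749)=-0.127352, 0.637795×(-0.449738)=-0.286841.
Sum = -1.198453, so H' = 1.1985.

1.1985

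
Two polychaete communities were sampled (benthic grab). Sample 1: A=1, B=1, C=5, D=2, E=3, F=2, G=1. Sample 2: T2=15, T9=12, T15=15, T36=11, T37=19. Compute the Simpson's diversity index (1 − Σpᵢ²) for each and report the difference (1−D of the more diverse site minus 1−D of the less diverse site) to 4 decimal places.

Sample 1: N=15, proportions 0.066667, 0.066667, 0.333333, 0.133333, 0.2, 0.133333, 0.066667, giving 1−D = 0.800000 (working shown to 6 dp, full precision carried).
Sample 2: N=72, proportions 0.208333, 0.166667, 0.208333, 0.152778, 0.263889, giving 1−D = 0.792438.
Difference = |0.800000 − 0.792438| = 0.007562, i.e. 0.0076 to 4 decimal places.

0.0076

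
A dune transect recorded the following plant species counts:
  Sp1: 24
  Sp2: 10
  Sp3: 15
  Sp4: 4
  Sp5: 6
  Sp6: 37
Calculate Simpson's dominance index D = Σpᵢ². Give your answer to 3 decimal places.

0.252

Total N = 24+10+15+4+6+37 = 96, so the proportions are 0.25, 0.10417, 0.15625, 0.04167, 0.0625, 0.38542 (working shown to 5 dp, full precision carried).
D = 0.25² + 0.10417² + 0.15625² + 0.04167² + 0.0625² + 0.38542² = 0.06250 + 0.01085 + 0.02441 + 0.00174 + 0.00391 + 0.14855 = 0.25195.
To 3 decimal places, D = 0.252.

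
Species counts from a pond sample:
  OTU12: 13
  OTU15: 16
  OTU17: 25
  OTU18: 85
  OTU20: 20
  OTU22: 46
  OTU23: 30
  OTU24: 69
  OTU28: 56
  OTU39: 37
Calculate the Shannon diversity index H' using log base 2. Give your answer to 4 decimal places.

Total N = 13+16+25+85+20+46+30+69+56+37 = 397, so the proportions are 0.032746, 0.040302, 0.062972, 0.214106, 0.050378, 0.115869, 0.075567, 0.173804, 0.141058, 0.093199 (working shown to 6 dp, full precision carried).
Each pᵢ log₂ pᵢ term: 0.032746×(-4.932555)=-0.161519, 0.040302×(-4.632995)=-0.186720, 0.062972×(-3.989139)=-0.251205, 0.214106×(-2.223604)=-0.476087, 0.050378×(-4.311067)=-0.217182, 0.115869×(-3.109433)=-0.360287, 0.075567×(-3.726105)=-0.281570, 0.173804×(-2.524471)=-0.438762, 0.141058×(-2.825640)=-0.398579, 0.093199×(-3.423542)=-0.319071.
Sum = -3.090982, so H' = 3.0910.

3.0910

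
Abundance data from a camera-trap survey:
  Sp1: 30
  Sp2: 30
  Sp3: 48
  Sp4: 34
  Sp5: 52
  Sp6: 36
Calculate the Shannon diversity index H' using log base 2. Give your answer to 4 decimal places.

Total N = 30+30+48+34+52+36 = 230, so the proportions are 0.130435, 0.130435, 0.208696, 0.147826, 0.226087, 0.156522 (working shown to 6 dp, full precision carried).
Each pᵢ log₂ pᵢ term: 0.130435×(-2.938599)=-0.383296, 0.130435×(-2.938599)=-0.383296, 0.208696×(-2.260528)=-0.471762, 0.147826×(-2.758027)=-0.407708, 0.226087×(-2.145050)=-0.484968, 0.156522×(-2.675565)=-0.418784.
Sum = -2.549814, so H' = 2.5498.

2.5498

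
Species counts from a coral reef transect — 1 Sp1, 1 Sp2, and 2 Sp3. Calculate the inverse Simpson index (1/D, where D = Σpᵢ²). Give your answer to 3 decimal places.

Total N = 1+1+2 = 4, so the proportions are 0.25, 0.25, 0.5 (working shown to 6 dp, full precision carried).
D = 0.25² + 0.25² + 0.5² = 0.062500 + 0.062500 + 0.250000 = 0.375000.
So 1/D = 2.66667, i.e. 2.667 to 3 decimal places.

2.667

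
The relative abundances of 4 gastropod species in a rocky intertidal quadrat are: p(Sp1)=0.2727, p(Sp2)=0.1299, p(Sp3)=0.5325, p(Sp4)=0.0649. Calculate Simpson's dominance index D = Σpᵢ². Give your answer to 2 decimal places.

D = 0.2727² + 0.1299² + 0.5325² + 0.0649² = 0.0744 + 0.0169 + 0.2836 + 0.0042 = 0.3790 (working shown to 4 dp, full precision carried).
To 2 decimal places, D = 0.38.

0.38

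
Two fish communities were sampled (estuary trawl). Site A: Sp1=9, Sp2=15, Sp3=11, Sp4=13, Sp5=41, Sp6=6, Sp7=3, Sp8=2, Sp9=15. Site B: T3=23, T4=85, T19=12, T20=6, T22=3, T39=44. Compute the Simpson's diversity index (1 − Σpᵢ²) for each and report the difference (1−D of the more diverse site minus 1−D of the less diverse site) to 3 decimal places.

0.137

Site A: N=115, proportions 0.07826, 0.13043, 0.09565, 0.11304, 0.35652, 0.05217, 0.02609, 0.01739, 0.13043, giving 1−D = 0.80711 (working shown to 5 dp, full precision carried).
Site B: N=173, proportions 0.13295, 0.49133, 0.06936, 0.03468, 0.01734, 0.25434, giving 1−D = 0.66992.
Difference = |0.80711 − 0.66992| = 0.13719, i.e. 0.137 to 3 decimal places.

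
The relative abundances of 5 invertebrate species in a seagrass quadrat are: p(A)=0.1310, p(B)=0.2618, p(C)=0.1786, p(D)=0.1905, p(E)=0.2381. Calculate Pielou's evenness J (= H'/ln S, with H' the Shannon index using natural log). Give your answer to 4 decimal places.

H' = −Σ pᵢ ln pᵢ = −((-0.266265) + (-0.350858) + (-0.307658) + (-0.315869) + (-0.341689)) = 1.582338 (working shown to 6 dp, full precision carried).
With S = 5 species, ln S = 1.609438, so J = 1.582338/1.609438 = 0.983162, i.e. 0.9832 to 4 decimal places.

0.9832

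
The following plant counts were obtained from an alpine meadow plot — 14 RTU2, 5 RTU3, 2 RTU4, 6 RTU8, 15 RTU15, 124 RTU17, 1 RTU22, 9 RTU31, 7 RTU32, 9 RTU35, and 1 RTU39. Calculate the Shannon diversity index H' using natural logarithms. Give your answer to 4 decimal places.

Total N = 14+5+2+6+15+124+1+9+7+9+1 = 193, so the proportions are 0.072539, 0.025907, 0.010363, 0.031088, 0.07772, 0.642487, 0.005181, 0.046632, 0.036269, 0.046632, 0.005181 (working shown to 6 dp, full precision carried).
Each pᵢ ln pᵢ term: 0.072539×(-2.623633)=-0.190315, 0.025907×(-3.653252)=-0.094644, 0.010363×(-4.569543)=-0.047353, 0.031088×(-3.470931)=-0.107905, 0.07772×(-2.554640)=-0.198547, 0.642487×(-0.442409)=-0.284242, 0.005181×(-5.262690)=-0.027268, 0.046632×(-3.065466)=-0.142949, 0.036269×(-3.316780)=-0.120298, 0.046632×(-3.065466)=-0.142949, 0.005181×(-5.262690)=-0.027268.
Sum = -1.383737, so H' = 1.3837.

1.3837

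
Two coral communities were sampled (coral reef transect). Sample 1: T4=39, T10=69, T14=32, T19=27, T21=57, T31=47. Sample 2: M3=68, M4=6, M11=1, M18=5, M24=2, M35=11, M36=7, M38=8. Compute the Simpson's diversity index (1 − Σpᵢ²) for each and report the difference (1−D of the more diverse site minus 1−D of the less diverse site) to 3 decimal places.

0.238

Sample 1: N=271, proportions 0.143911, 0.254613, 0.118081, 0.099631, 0.210332, 0.173432, giving 1−D = 0.816274 (working shown to 6 dp, full precision carried).
Sample 2: N=108, proportions 0.62963, 0.055556, 0.009259, 0.046296, 0.018519, 0.101852, 0.064815, 0.074074, giving 1−D = 0.577846.
Difference = |0.816274 − 0.577846| = 0.238428, i.e. 0.238 to 3 decimal places.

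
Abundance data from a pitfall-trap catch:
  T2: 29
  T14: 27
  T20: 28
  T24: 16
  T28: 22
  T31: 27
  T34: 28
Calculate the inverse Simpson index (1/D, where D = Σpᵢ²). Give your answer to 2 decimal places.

6.80

Total N = 29+27+28+16+22+27+28 = 177, so the proportions are 0.163842, 0.152542, 0.158192, 0.090395, 0.124294, 0.152542, 0.158192 (working shown to 6 dp, full precision carried).
D = 0.163842² + 0.152542² + 0.158192² + 0.090395² + 0.124294² + 0.152542² + 0.158192² = 0.026844 + 0.023269 + 0.025025 + 0.008171 + 0.015449 + 0.023269 + 0.025025 = 0.147052.
So 1/D = 6.8003, i.e. 6.80 to 2 decimal places.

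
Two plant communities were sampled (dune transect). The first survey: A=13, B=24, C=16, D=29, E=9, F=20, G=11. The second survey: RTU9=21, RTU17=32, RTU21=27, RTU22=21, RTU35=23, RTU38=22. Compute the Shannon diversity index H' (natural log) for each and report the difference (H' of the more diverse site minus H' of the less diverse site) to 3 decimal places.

0.093

The first survey: N=122, proportions 0.10656, 0.19672, 0.13115, 0.2377, 0.07377, 0.16393, 0.09016, giving H' = 1.87208 (working shown to 5 dp, full precision carried).
The second survey: N=146, proportions 0.14384, 0.21918, 0.18493, 0.14384, 0.15753, 0.15068, giving H' = 1.77895.
Difference = |1.87208 − 1.77895| = 0.09313, i.e. 0.093 to 3 decimal places.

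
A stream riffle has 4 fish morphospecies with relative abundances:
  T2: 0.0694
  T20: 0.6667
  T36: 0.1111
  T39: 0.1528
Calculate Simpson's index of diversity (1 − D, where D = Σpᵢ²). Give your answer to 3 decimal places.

D = 0.0694² + 0.6667² + 0.1111² + 0.1528² = 0.00482 + 0.44449 + 0.01234 + 0.02335 = 0.48500 (working shown to 5 dp, full precision carried).
So 1 − D = 0.51500, i.e. 0.515 to 3 decimal places.

0.515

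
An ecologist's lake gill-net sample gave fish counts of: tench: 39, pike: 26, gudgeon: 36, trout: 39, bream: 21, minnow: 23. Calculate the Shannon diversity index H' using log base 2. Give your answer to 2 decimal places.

2.54

Total N = 39+26+36+39+21+23 = 184, so the proportions are 0.212, 0.1413, 0.1957, 0.212, 0.1141, 0.125 (working shown to 4 dp, full precision carried).
Each pᵢ log₂ pᵢ term: 0.212×(-2.2382)=-0.4744, 0.1413×(-2.8231)=-0.3989, 0.1957×(-2.3536)=-0.4605, 0.212×(-2.2382)=-0.4744, 0.1141×(-3.1312)=-0.3574, 0.125×(-3.0000)=-0.3750.
Sum = -2.5406, so H' = 2.54.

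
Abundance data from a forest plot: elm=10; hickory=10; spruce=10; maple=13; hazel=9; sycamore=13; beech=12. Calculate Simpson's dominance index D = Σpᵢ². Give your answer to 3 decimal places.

Total N = 10+10+10+13+9+13+12 = 77, so the proportions are 0.12987, 0.12987, 0.12987, 0.16883, 0.11688, 0.16883, 0.15584 (working shown to 5 dp, full precision carried).
D = 0.12987² + 0.12987² + 0.12987² + 0.16883² + 0.11688² + 0.16883² + 0.15584² = 0.01687 + 0.01687 + 0.01687 + 0.02850 + 0.01366 + 0.02850 + 0.02429 = 0.14556.
To 3 decimal places, D = 0.146.

0.146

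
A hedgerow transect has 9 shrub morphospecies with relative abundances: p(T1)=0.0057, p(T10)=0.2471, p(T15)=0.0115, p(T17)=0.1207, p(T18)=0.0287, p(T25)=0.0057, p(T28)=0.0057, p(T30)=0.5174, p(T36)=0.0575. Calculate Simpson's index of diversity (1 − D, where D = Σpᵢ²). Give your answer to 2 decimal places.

D = 0.0057² + 0.2471² + 0.0115² + 0.1207² + 0.0287² + 0.0057² + 0.0057² + 0.5174² + 0.0575² = 0.0000 + 0.0611 + 0.0001 + 0.0146 + 0.0008 + 0.0000 + 0.0000 + 0.2677 + 0.0033 = 0.3477 (working shown to 4 dp, full precision carried).
So 1 − D = 0.6523, i.e. 0.65 to 2 decimal places.

0.65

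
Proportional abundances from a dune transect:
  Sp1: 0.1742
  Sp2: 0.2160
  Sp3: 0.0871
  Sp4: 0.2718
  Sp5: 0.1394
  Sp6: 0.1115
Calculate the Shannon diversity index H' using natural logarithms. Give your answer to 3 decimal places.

1.721

Each pᵢ ln pᵢ term (working shown to 5 dp, full precision carried): 0.1742×(-1.74755)=-0.30442, 0.216×(-1.53248)=-0.33102, 0.0871×(-2.44070)=-0.21258, 0.2718×(-1.30269)=-0.35407, 0.1394×(-1.97041)=-0.27467, 0.1115×(-2.19373)=-0.24460.
Sum = -1.72137, so H' = 1.721.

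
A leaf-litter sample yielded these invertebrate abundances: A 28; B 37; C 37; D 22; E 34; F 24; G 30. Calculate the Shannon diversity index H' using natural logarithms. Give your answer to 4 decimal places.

1.9287

Total N = 28+37+37+22+34+24+30 = 212, so the proportions are 0.132075, 0.174528, 0.174528, 0.103774, 0.160377, 0.113208, 0.141509 (working shown to 6 dp, full precision carried).
Each pᵢ ln pᵢ term: 0.132075×(-2.024382)=-0.267371, 0.174528×(-1.745668)=-0.304669, 0.174528×(-1.745668)=-0.304669, 0.103774×(-2.265544)=-0.235104, 0.160377×(-1.830226)=-0.293527, 0.113208×(-2.178532)=-0.246626, 0.141509×(-1.955389)=-0.276706.
Sum = -1.928671, so H' = 1.9287.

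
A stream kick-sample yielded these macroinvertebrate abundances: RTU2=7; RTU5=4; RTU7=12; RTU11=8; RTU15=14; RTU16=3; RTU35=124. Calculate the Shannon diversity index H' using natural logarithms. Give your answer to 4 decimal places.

1.0569

Total N = 7+4+12+8+14+3+124 = 172, so the proportions are 0.040698, 0.023256, 0.069767, 0.046512, 0.081395, 0.017442, 0.72093 (working shown to 6 dp, full precision carried).
Each pᵢ ln pᵢ term: 0.040698×(-3.201584)=-0.130297, 0.023256×(-3.761200)=-0.087470, 0.069767×(-2.662588)=-0.185762, 0.046512×(-3.068053)=-0.142700, 0.081395×(-2.508437)=-0.204175, 0.017442×(-4.048882)=-0.070620, 0.72093×(-0.327213)=-0.235898.
Sum = -1.056922, so H' = 1.0569.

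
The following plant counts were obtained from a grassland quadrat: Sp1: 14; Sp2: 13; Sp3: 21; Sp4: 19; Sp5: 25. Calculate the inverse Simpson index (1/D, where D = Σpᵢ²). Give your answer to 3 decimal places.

4.723

Total N = 14+13+21+19+25 = 92, so the proportions are 0.1521739, 0.1413043, 0.2282609, 0.2065217, 0.2717391 (working shown to 7 dp, full precision carried).
D = 0.1521739² + 0.1413043² + 0.2282609² + 0.2065217² + 0.2717391² = 0.0231569 + 0.0199669 + 0.0521030 + 0.0426512 + 0.0738422 = 0.2117202.
So 1/D = 4.72321, i.e. 4.723 to 3 decimal places.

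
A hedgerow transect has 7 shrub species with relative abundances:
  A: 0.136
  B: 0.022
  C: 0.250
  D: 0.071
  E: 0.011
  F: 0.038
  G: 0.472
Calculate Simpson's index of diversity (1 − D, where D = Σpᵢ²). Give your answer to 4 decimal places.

D = 0.136² + 0.022² + 0.25² + 0.071² + 0.011² + 0.038² + 0.472² = 0.018496 + 0.000484 + 0.062500 + 0.005041 + 0.000121 + 0.001444 + 0.222784 = 0.310870 (working shown to 6 dp, full precision carried).
So 1 − D = 0.689130, i.e. 0.6891 to 4 decimal places.

0.6891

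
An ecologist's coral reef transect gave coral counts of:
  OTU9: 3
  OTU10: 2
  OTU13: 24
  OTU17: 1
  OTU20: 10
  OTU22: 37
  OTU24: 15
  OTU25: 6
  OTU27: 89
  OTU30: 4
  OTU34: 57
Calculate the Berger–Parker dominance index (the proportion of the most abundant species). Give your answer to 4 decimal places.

0.3589

Total N = 3+2+24+1+10+37+15+6+89+4+57 = 248, so the proportions are 0.012097, 0.008065, 0.096774, 0.004032, 0.040323, 0.149194, 0.060484, 0.024194, 0.358871, 0.016129, 0.229839 (working shown to 6 dp, full precision carried).
The largest proportion is 0.358871, i.e. d = 0.3589 to 4 decimal places.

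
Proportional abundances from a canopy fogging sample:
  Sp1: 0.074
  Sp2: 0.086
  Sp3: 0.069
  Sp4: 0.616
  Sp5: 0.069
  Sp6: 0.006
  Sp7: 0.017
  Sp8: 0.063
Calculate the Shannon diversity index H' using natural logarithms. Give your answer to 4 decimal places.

1.3452

Each pᵢ ln pᵢ term (working shown to 6 dp, full precision carried): 0.074×(-2.603690)=-0.192673, 0.086×(-2.453408)=-0.210993, 0.069×(-2.673649)=-0.184482, 0.616×(-0.484508)=-0.298457, 0.069×(-2.673649)=-0.184482, 0.006×(-5.115996)=-0.030696, 0.017×(-4.074542)=-0.069267, 0.063×(-2.764621)=-0.174171.
Sum = -1.345221, so H' = 1.3452.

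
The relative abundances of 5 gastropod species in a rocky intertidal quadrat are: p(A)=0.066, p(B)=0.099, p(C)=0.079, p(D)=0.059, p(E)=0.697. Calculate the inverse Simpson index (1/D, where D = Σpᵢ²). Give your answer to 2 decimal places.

D = 0.066² + 0.099² + 0.079² + 0.059² + 0.697² = 0.00436 + 0.00980 + 0.00624 + 0.00348 + 0.48581 = 0.50969 (working shown to 5 dp, full precision carried).
So 1/D = 1.9620, i.e. 1.96 to 2 decimal places.

1.96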